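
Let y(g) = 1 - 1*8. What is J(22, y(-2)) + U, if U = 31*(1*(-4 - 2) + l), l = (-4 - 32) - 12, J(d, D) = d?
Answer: -1652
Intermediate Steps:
y(g) = -7 (y(g) = 1 - 8 = -7)
l = -48 (l = -36 - 12 = -48)
U = -1674 (U = 31*(1*(-4 - 2) - 48) = 31*(1*(-6) - 48) = 31*(-6 - 48) = 31*(-54) = -1674)
J(22, y(-2)) + U = 22 - 1674 = -1652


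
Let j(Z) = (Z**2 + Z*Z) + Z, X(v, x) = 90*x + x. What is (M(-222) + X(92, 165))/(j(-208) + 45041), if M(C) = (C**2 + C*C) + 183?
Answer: 37922/43787 ≈ 0.86606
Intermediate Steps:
X(v, x) = 91*x
M(C) = 183 + 2*C**2 (M(C) = (C**2 + C**2) + 183 = 2*C**2 + 183 = 183 + 2*C**2)
j(Z) = Z + 2*Z**2 (j(Z) = (Z**2 + Z**2) + Z = 2*Z**2 + Z = Z + 2*Z**2)
(M(-222) + X(92, 165))/(j(-208) + 45041) = ((183 + 2*(-222)**2) + 91*165)/(-208*(1 + 2*(-208)) + 45041) = ((183 + 2*49284) + 15015)/(-208*(1 - 416) + 45041) = ((183 + 98568) + 15015)/(-208*(-415) + 45041) = (98751 + 15015)/(86320 + 45041) = 113766/131361 = 113766*(1/131361) = 37922/43787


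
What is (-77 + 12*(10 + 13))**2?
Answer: 39601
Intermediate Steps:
(-77 + 12*(10 + 13))**2 = (-77 + 12*23)**2 = (-77 + 276)**2 = 199**2 = 39601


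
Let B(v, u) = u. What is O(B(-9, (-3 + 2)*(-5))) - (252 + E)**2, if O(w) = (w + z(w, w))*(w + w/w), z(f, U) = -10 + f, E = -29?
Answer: -49729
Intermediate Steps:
O(w) = (1 + w)*(-10 + 2*w) (O(w) = (w + (-10 + w))*(w + w/w) = (-10 + 2*w)*(w + 1) = (-10 + 2*w)*(1 + w) = (1 + w)*(-10 + 2*w))
O(B(-9, (-3 + 2)*(-5))) - (252 + E)**2 = (-10 - 8*(-3 + 2)*(-5) + 2*((-3 + 2)*(-5))**2) - (252 - 29)**2 = (-10 - (-8)*(-5) + 2*(-1*(-5))**2) - 1*223**2 = (-10 - 8*5 + 2*5**2) - 1*49729 = (-10 - 40 + 2*25) - 49729 = (-10 - 40 + 50) - 49729 = 0 - 49729 = -49729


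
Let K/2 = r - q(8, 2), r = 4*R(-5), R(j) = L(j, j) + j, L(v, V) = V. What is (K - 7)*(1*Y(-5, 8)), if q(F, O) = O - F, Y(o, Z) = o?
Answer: 375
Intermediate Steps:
R(j) = 2*j (R(j) = j + j = 2*j)
r = -40 (r = 4*(2*(-5)) = 4*(-10) = -40)
K = -68 (K = 2*(-40 - (2 - 1*8)) = 2*(-40 - (2 - 8)) = 2*(-40 - 1*(-6)) = 2*(-40 + 6) = 2*(-34) = -68)
(K - 7)*(1*Y(-5, 8)) = (-68 - 7)*(1*(-5)) = -75*(-5) = 375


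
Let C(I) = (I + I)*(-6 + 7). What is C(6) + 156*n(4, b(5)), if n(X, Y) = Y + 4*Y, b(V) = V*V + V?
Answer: 23412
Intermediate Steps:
b(V) = V + V² (b(V) = V² + V = V + V²)
n(X, Y) = 5*Y
C(I) = 2*I (C(I) = (2*I)*1 = 2*I)
C(6) + 156*n(4, b(5)) = 2*6 + 156*(5*(5*(1 + 5))) = 12 + 156*(5*(5*6)) = 12 + 156*(5*30) = 12 + 156*150 = 12 + 23400 = 23412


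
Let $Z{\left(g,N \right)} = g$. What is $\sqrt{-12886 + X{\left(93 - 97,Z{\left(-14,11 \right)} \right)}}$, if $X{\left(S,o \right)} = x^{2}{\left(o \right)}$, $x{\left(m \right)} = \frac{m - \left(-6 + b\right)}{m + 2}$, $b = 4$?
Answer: $i \sqrt{12885} \approx 113.51 i$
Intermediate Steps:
$x{\left(m \right)} = 1$ ($x{\left(m \right)} = \frac{m + \left(6 - 4\right)}{m + 2} = \frac{m + \left(6 - 4\right)}{2 + m} = \frac{m + 2}{2 + m} = \frac{2 + m}{2 + m} = 1$)
$X{\left(S,o \right)} = 1$ ($X{\left(S,o \right)} = 1^{2} = 1$)
$\sqrt{-12886 + X{\left(93 - 97,Z{\left(-14,11 \right)} \right)}} = \sqrt{-12886 + 1} = \sqrt{-12885} = i \sqrt{12885}$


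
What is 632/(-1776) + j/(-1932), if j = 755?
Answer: -17791/23828 ≈ -0.74664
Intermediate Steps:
632/(-1776) + j/(-1932) = 632/(-1776) + 755/(-1932) = 632*(-1/1776) + 755*(-1/1932) = -79/222 - 755/1932 = -17791/23828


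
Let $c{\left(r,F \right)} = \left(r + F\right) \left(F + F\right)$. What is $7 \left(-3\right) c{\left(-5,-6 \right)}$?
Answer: $-2772$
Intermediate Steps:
$c{\left(r,F \right)} = 2 F \left(F + r\right)$ ($c{\left(r,F \right)} = \left(F + r\right) 2 F = 2 F \left(F + r\right)$)
$7 \left(-3\right) c{\left(-5,-6 \right)} = 7 \left(-3\right) 2 \left(-6\right) \left(-6 - 5\right) = - 21 \cdot 2 \left(-6\right) \left(-11\right) = \left(-21\right) 132 = -2772$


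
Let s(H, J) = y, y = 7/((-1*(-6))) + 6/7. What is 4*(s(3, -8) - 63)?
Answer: -5122/21 ≈ -243.90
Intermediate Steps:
y = 85/42 (y = 7/6 + 6*(⅐) = 7*(⅙) + 6/7 = 7/6 + 6/7 = 85/42 ≈ 2.0238)
s(H, J) = 85/42
4*(s(3, -8) - 63) = 4*(85/42 - 63) = 4*(-2561/42) = -5122/21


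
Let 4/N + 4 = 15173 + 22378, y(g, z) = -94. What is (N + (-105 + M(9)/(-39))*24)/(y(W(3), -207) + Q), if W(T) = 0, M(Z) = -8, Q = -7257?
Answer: 1227636660/3588103961 ≈ 0.34214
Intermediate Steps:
N = 4/37547 (N = 4/(-4 + (15173 + 22378)) = 4/(-4 + 37551) = 4/37547 ≈ 0.00010653)
(N + (-105 + M(9)/(-39))*24)/(y(W(3), -207) + Q) = (4/37547 + (-105 - 8/(-39))*24)/(-94 - 7257) = (4/37547 + (-105 - 8*(-1/39))*24)/(-7351) = (4/37547 + (-105 + 8/39)*24)*(-1/7351) = (4/37547 - 4087/39*24)*(-1/7351) = (4/37547 - 32696/13)*(-1/7351) = -1227636660/488111*(-1/7351) = 1227636660/3588103961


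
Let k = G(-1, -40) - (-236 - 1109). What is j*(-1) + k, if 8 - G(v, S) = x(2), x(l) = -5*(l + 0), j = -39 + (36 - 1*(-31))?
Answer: 1335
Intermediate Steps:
j = 28 (j = -39 + (36 + 31) = -39 + 67 = 28)
x(l) = -5*l
G(v, S) = 18 (G(v, S) = 8 - (-5)*2 = 8 - 1*(-10) = 8 + 10 = 18)
k = 1363 (k = 18 - (-236 - 1109) = 18 - 1*(-1345) = 18 + 1345 = 1363)
j*(-1) + k = 28*(-1) + 1363 = -28 + 1363 = 1335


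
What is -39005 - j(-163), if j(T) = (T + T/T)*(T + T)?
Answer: -91817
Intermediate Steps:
j(T) = 2*T*(1 + T) (j(T) = (T + 1)*(2*T) = (1 + T)*(2*T) = 2*T*(1 + T))
-39005 - j(-163) = -39005 - 2*(-163)*(1 - 163) = -39005 - 2*(-163)*(-162) = -39005 - 1*52812 = -39005 - 52812 = -91817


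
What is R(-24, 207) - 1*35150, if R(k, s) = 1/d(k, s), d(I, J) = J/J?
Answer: -35149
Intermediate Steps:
d(I, J) = 1
R(k, s) = 1 (R(k, s) = 1/1 = 1)
R(-24, 207) - 1*35150 = 1 - 1*35150 = 1 - 35150 = -35149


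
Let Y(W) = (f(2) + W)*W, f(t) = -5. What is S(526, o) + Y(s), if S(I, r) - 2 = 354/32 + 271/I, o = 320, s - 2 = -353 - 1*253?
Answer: 1547911023/4208 ≈ 3.6785e+5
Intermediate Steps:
s = -604 (s = 2 + (-353 - 1*253) = 2 + (-353 - 253) = 2 - 606 = -604)
S(I, r) = 209/16 + 271/I (S(I, r) = 2 + (354/32 + 271/I) = 2 + (354*(1/32) + 271/I) = 2 + (177/16 + 271/I) = 209/16 + 271/I)
Y(W) = W*(-5 + W) (Y(W) = (-5 + W)*W = W*(-5 + W))
S(526, o) + Y(s) = (209/16 + 271/526) - 604*(-5 - 604) = (209/16 + 271*(1/526)) - 604*(-609) = (209/16 + 271/526) + 367836 = 57135/4208 + 367836 = 1547911023/4208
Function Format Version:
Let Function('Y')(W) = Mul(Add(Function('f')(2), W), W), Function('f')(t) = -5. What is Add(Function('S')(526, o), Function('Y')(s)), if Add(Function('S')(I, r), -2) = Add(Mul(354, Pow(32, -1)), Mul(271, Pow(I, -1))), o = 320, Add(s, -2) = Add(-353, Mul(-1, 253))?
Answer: Rational(1547911023, 4208) ≈ 3.6785e+5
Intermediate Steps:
s = -604 (s = Add(2, Add(-353, Mul(-1, 253))) = Add(2, Add(-353, -253)) = Add(2, -606) = -604)
Function('S')(I, r) = Add(Rational(209, 16), Mul(271, Pow(I, -1))) (Function('S')(I, r) = Add(2, Add(Mul(354, Pow(32, -1)), Mul(271, Pow(I, -1)))) = Add(2, Add(Mul(354, Rational(1, 32)), Mul(271, Pow(I, -1)))) = Add(2, Add(Rational(177, 16), Mul(271, Pow(I, -1)))) = Add(Rational(209, 16), Mul(271, Pow(I, -1))))
Function('Y')(W) = Mul(W, Add(-5, W)) (Function('Y')(W) = Mul(Add(-5, W), W) = Mul(W, Add(-5, W)))
Add(Function('S')(526, o), Function('Y')(s)) = Add(Add(Rational(209, 16), Mul(271, Pow(526, -1))), Mul(-604, Add(-5, -604))) = Add(Add(Rational(209, 16), Mul(271, Rational(1, 526))), Mul(-604, -609)) = Add(Add(Rational(209, 16), Rational(271, 526)), 367836) = Add(Rational(57135, 4208), 367836) = Rational(1547911023, 4208)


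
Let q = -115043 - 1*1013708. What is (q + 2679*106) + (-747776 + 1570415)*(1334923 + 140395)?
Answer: 1213653279425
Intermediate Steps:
q = -1128751 (q = -115043 - 1013708 = -1128751)
(q + 2679*106) + (-747776 + 1570415)*(1334923 + 140395) = (-1128751 + 2679*106) + (-747776 + 1570415)*(1334923 + 140395) = (-1128751 + 283974) + 822639*1475318 = -844777 + 1213654124202 = 1213653279425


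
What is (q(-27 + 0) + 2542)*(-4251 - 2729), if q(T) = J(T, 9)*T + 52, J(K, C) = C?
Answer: -16409980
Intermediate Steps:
q(T) = 52 + 9*T (q(T) = 9*T + 52 = 52 + 9*T)
(q(-27 + 0) + 2542)*(-4251 - 2729) = ((52 + 9*(-27 + 0)) + 2542)*(-4251 - 2729) = ((52 + 9*(-27)) + 2542)*(-6980) = ((52 - 243) + 2542)*(-6980) = (-191 + 2542)*(-6980) = 2351*(-6980) = -16409980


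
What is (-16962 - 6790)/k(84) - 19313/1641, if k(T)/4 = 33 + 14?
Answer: -10651969/77127 ≈ -138.11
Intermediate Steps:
k(T) = 188 (k(T) = 4*(33 + 14) = 4*47 = 188)
(-16962 - 6790)/k(84) - 19313/1641 = (-16962 - 6790)/188 - 19313/1641 = -23752*1/188 - 19313*1/1641 = -5938/47 - 19313/1641 = -10651969/77127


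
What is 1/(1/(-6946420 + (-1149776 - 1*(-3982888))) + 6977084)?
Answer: 4113308/28698895433871 ≈ 1.4333e-7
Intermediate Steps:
1/(1/(-6946420 + (-1149776 - 1*(-3982888))) + 6977084) = 1/(1/(-6946420 + (-1149776 + 3982888)) + 6977084) = 1/(1/(-6946420 + 2833112) + 6977084) = 1/(1/(-4113308) + 6977084) = 1/(-1/4113308 + 6977084) = 1/(28698895433871/4113308) = 4113308/28698895433871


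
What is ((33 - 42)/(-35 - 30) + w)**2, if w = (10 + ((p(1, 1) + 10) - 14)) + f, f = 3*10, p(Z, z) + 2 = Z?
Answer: 5216656/4225 ≈ 1234.7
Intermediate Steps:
p(Z, z) = -2 + Z
f = 30
w = 35 (w = (10 + (((-2 + 1) + 10) - 14)) + 30 = (10 + ((-1 + 10) - 14)) + 30 = (10 + (9 - 14)) + 30 = (10 - 5) + 30 = 5 + 30 = 35)
((33 - 42)/(-35 - 30) + w)**2 = ((33 - 42)/(-35 - 30) + 35)**2 = (-9/(-65) + 35)**2 = (-9*(-1/65) + 35)**2 = (9/65 + 35)**2 = (2284/65)**2 = 5216656/4225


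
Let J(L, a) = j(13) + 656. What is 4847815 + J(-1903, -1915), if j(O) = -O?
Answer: 4848458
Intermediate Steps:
J(L, a) = 643 (J(L, a) = -1*13 + 656 = -13 + 656 = 643)
4847815 + J(-1903, -1915) = 4847815 + 643 = 4848458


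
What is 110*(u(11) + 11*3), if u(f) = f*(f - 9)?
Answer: 6050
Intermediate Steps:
u(f) = f*(-9 + f)
110*(u(11) + 11*3) = 110*(11*(-9 + 11) + 11*3) = 110*(11*2 + 33) = 110*(22 + 33) = 110*55 = 6050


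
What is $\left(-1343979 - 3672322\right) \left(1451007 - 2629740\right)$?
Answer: $5912879526633$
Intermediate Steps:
$\left(-1343979 - 3672322\right) \left(1451007 - 2629740\right) = \left(-5016301\right) \left(-1178733\right) = 5912879526633$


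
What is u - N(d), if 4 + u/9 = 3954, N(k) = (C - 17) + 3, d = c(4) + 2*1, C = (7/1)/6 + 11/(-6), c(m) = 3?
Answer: 106694/3 ≈ 35565.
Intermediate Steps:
C = -⅔ (C = (7*1)*(⅙) + 11*(-⅙) = 7*(⅙) - 11/6 = 7/6 - 11/6 = -⅔ ≈ -0.66667)
d = 5 (d = 3 + 2*1 = 3 + 2 = 5)
N(k) = -44/3 (N(k) = (-⅔ - 17) + 3 = -53/3 + 3 = -44/3)
u = 35550 (u = -36 + 9*3954 = -36 + 35586 = 35550)
u - N(d) = 35550 - 1*(-44/3) = 35550 + 44/3 = 106694/3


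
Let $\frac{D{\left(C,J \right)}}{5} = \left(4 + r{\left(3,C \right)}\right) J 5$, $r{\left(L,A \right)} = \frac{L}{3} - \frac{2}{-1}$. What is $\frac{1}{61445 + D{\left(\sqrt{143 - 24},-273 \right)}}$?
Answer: $\frac{1}{13670} \approx 7.3153 \cdot 10^{-5}$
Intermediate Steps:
$r{\left(L,A \right)} = 2 + \frac{L}{3}$ ($r{\left(L,A \right)} = L \frac{1}{3} - -2 = \frac{L}{3} + 2 = 2 + \frac{L}{3}$)
$D{\left(C,J \right)} = 175 J$ ($D{\left(C,J \right)} = 5 \left(4 + \left(2 + \frac{1}{3} \cdot 3\right)\right) J 5 = 5 \left(4 + \left(2 + 1\right)\right) 5 J = 5 \left(4 + 3\right) 5 J = 5 \cdot 7 \cdot 5 J = 5 \cdot 35 J = 175 J$)
$\frac{1}{61445 + D{\left(\sqrt{143 - 24},-273 \right)}} = \frac{1}{61445 + 175 \left(-273\right)} = \frac{1}{61445 - 47775} = \frac{1}{13670}$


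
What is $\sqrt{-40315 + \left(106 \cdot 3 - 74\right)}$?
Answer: $19 i \sqrt{111} \approx 200.18 i$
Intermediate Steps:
$\sqrt{-40315 + \left(106 \cdot 3 - 74\right)} = \sqrt{-40315 + \left(318 - 74\right)} = \sqrt{-40315 + 244} = \sqrt{-40071} = 19 i \sqrt{111}$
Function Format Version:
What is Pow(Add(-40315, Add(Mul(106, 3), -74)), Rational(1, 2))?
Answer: Mul(19, I, Pow(111, Rational(1, 2))) ≈ Mul(200.18, I)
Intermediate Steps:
Pow(Add(-40315, Add(Mul(106, 3), -74)), Rational(1, 2)) = Pow(Add(-40315, Add(318, -74)), Rational(1, 2)) = Pow(Add(-40315, 244), Rational(1, 2)) = Pow(-40071, Rational(1, 2)) = Mul(19, I, Pow(111, Rational(1, 2)))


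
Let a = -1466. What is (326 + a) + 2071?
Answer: 931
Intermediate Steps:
(326 + a) + 2071 = (326 - 1466) + 2071 = -1140 + 2071 = 931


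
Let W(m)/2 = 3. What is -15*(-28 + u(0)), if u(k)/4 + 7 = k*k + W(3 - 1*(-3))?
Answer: 480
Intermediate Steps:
W(m) = 6 (W(m) = 2*3 = 6)
u(k) = -4 + 4*k**2 (u(k) = -28 + 4*(k*k + 6) = -28 + 4*(k**2 + 6) = -28 + 4*(6 + k**2) = -28 + (24 + 4*k**2) = -4 + 4*k**2)
-15*(-28 + u(0)) = -15*(-28 + (-4 + 4*0**2)) = -15*(-28 + (-4 + 4*0)) = -15*(-28 + (-4 + 0)) = -15*(-28 - 4) = -15*(-32) = 480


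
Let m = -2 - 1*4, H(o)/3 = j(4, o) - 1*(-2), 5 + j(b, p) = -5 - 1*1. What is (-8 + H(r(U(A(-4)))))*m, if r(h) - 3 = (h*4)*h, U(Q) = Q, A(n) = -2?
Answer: 210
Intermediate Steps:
j(b, p) = -11 (j(b, p) = -5 + (-5 - 1*1) = -5 + (-5 - 1) = -5 - 6 = -11)
r(h) = 3 + 4*h**2 (r(h) = 3 + (h*4)*h = 3 + (4*h)*h = 3 + 4*h**2)
H(o) = -27 (H(o) = 3*(-11 - 1*(-2)) = 3*(-11 + 2) = 3*(-9) = -27)
m = -6 (m = -2 - 4 = -6)
(-8 + H(r(U(A(-4)))))*m = (-8 - 27)*(-6) = -35*(-6) = 210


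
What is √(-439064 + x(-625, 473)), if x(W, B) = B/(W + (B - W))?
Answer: I*√439063 ≈ 662.62*I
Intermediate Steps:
x(W, B) = 1 (x(W, B) = B/B = 1)
√(-439064 + x(-625, 473)) = √(-439064 + 1) = √(-439063) = I*√439063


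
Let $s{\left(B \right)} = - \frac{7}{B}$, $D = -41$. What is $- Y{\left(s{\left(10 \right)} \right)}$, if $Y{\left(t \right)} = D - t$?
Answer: $\frac{403}{10} \approx 40.3$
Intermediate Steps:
$Y{\left(t \right)} = -41 - t$
$- Y{\left(s{\left(10 \right)} \right)} = - (-41 - - \frac{7}{10}) = - (-41 + \frac{7}{10}) = \left(-1\right) \left(- \frac{403}{10}\right) = \frac{403}{10}$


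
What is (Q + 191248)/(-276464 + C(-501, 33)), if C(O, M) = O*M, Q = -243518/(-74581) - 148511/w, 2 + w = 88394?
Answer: -1260786831786661/1931542802244744 ≈ -0.65274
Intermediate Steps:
w = 88392 (w = -2 + 88394 = 88392)
Q = 10448944165/6592363752 (Q = -243518/(-74581) - 148511/88392 = -243518*(-1/74581) - 148511*1/88392 = 243518/74581 - 148511/88392 = 10448944165/6592363752 ≈ 1.5850)
C(O, M) = M*O
(Q + 191248)/(-276464 + C(-501, 33)) = (10448944165/6592363752 + 191248)/(-276464 + 33*(-501)) = 1260786831786661/(6592363752*(-276464 - 16533)) = (1260786831786661/6592363752)/(-292997) = (1260786831786661/6592363752)*(-1/292997) = -1260786831786661/1931542802244744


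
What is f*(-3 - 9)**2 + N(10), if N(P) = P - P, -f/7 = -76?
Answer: 76608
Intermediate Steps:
f = 532 (f = -7*(-76) = 532)
N(P) = 0
f*(-3 - 9)**2 + N(10) = 532*(-3 - 9)**2 + 0 = 532*(-12)**2 + 0 = 532*144 + 0 = 76608 + 0 = 76608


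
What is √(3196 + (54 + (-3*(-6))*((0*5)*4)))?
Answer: 5*√130 ≈ 57.009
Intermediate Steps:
√(3196 + (54 + (-3*(-6))*((0*5)*4))) = √(3196 + (54 + 18*(0*4))) = √(3196 + (54 + 18*0)) = √(3196 + (54 + 0)) = √(3196 + 54) = √3250 = 5*√130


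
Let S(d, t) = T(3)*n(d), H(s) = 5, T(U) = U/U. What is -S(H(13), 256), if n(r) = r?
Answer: -5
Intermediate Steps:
T(U) = 1
S(d, t) = d (S(d, t) = 1*d = d)
-S(H(13), 256) = -1*5 = -5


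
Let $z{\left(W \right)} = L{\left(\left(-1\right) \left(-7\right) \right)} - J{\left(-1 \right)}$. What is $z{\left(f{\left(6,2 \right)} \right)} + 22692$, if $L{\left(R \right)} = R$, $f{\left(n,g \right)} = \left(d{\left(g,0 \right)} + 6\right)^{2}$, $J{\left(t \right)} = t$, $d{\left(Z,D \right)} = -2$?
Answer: $22700$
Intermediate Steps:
$f{\left(n,g \right)} = 16$ ($f{\left(n,g \right)} = \left(-2 + 6\right)^{2} = 4^{2} = 16$)
$z{\left(W \right)} = 8$ ($z{\left(W \right)} = \left(-1\right) \left(-7\right) - -1 = 7 + 1 = 8$)
$z{\left(f{\left(6,2 \right)} \right)} + 22692 = 8 + 22692 = 22700$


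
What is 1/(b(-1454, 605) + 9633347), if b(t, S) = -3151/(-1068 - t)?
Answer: 386/3718468791 ≈ 1.0381e-7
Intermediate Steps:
1/(b(-1454, 605) + 9633347) = 1/(3151/(1068 - 1454) + 9633347) = 1/(3151/(-386) + 9633347) = 1/(3151*(-1/386) + 9633347) = 1/(-3151/386 + 9633347) = 1/(3718468791/386) = 386/3718468791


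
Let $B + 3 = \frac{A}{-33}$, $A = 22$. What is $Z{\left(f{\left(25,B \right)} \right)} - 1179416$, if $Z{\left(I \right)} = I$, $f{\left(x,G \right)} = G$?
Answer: $- \frac{3538259}{3} \approx -1.1794 \cdot 10^{6}$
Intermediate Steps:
$B = - \frac{11}{3}$ ($B = -3 + \frac{22}{-33} = -3 + 22 \left(- \frac{1}{33}\right) = -3 - \frac{2}{3} = - \frac{11}{3} \approx -3.6667$)
$Z{\left(f{\left(25,B \right)} \right)} - 1179416 = - \frac{11}{3} - 1179416 = - \frac{3538259}{3}$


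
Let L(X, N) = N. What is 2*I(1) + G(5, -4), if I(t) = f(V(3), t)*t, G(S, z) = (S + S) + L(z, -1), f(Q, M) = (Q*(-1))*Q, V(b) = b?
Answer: -9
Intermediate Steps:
f(Q, M) = -Q² (f(Q, M) = (-Q)*Q = -Q²)
G(S, z) = -1 + 2*S (G(S, z) = (S + S) - 1 = 2*S - 1 = -1 + 2*S)
I(t) = -9*t (I(t) = (-1*3²)*t = (-1*9)*t = -9*t)
2*I(1) + G(5, -4) = 2*(-9*1) + (-1 + 2*5) = 2*(-9) + (-1 + 10) = -18 + 9 = -9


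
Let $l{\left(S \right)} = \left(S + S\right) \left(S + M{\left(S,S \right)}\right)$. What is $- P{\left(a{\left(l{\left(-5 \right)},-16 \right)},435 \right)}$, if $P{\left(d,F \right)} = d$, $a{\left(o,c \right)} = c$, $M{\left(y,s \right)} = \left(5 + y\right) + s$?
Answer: $16$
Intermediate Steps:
$M{\left(y,s \right)} = 5 + s + y$
$l{\left(S \right)} = 2 S \left(5 + 3 S\right)$ ($l{\left(S \right)} = \left(S + S\right) \left(S + \left(5 + S + S\right)\right) = 2 S \left(S + \left(5 + 2 S\right)\right) = 2 S \left(5 + 3 S\right)$)
$- P{\left(a{\left(l{\left(-5 \right)},-16 \right)},435 \right)} = \left(-1\right) \left(-16\right) = 16$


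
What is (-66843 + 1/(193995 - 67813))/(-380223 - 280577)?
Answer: 337375337/3335242624 ≈ 0.10115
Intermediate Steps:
(-66843 + 1/(193995 - 67813))/(-380223 - 280577) = (-66843 + 1/126182)/(-660800) = (-66843 + 1/126182)*(-1/660800) = -8434383425/126182*(-1/660800) = 337375337/3335242624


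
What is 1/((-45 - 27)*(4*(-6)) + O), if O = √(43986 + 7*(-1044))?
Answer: 288/491551 - √36678/2949306 ≈ 0.00052097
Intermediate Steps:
O = √36678 (O = √(43986 - 7308) = √36678 ≈ 191.51)
1/((-45 - 27)*(4*(-6)) + O) = 1/((-45 - 27)*(4*(-6)) + √36678) = 1/(-72*(-24) + √36678) = 1/(1728 + √36678)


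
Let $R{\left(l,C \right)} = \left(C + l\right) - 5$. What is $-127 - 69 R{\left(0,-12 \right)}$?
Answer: $1046$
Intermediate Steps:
$R{\left(l,C \right)} = -5 + C + l$
$-127 - 69 R{\left(0,-12 \right)} = -127 - 69 \left(-5 - 12 + 0\right) = -127 - -1173 = -127 + 1173 = 1046$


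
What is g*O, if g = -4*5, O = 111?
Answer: -2220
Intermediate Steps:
g = -20
g*O = -20*111 = -2220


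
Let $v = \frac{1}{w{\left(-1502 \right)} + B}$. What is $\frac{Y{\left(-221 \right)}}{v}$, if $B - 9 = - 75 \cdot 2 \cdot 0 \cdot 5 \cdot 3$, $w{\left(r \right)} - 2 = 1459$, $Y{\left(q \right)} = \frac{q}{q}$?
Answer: $1470$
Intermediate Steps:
$Y{\left(q \right)} = 1$
$w{\left(r \right)} = 1461$ ($w{\left(r \right)} = 2 + 1459 = 1461$)
$B = 9$ ($B = 9 + - 75 \cdot 2 \cdot 0 \cdot 5 \cdot 3 = 9 + - 75 \cdot 0 \cdot 5 \cdot 3 = 9 + \left(-75\right) 0 \cdot 3 = 9 + 0 \cdot 3 = 9 + 0 = 9$)
$v = \frac{1}{1470}$ ($v = \frac{1}{1461 + 9} = \frac{1}{1470} \approx 0.00068027$)
$\frac{Y{\left(-221 \right)}}{v} = 1 \frac{1}{\frac{1}{1470}} = 1 \cdot 1470 = 1470$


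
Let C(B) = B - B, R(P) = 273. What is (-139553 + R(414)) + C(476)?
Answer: -139280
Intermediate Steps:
C(B) = 0
(-139553 + R(414)) + C(476) = (-139553 + 273) + 0 = -139280 + 0 = -139280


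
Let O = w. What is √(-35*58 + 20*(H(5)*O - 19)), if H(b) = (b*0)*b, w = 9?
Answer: I*√2410 ≈ 49.092*I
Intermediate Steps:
H(b) = 0 (H(b) = 0*b = 0)
O = 9
√(-35*58 + 20*(H(5)*O - 19)) = √(-35*58 + 20*(0*9 - 19)) = √(-2030 + 20*(0 - 19)) = √(-2030 + 20*(-19)) = √(-2030 - 380) = √(-2410) = I*√2410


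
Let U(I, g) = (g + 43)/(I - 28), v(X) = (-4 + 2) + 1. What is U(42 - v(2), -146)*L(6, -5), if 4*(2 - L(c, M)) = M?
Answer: -1339/60 ≈ -22.317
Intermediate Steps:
v(X) = -1 (v(X) = -2 + 1 = -1)
L(c, M) = 2 - M/4
U(I, g) = (43 + g)/(-28 + I)
U(42 - v(2), -146)*L(6, -5) = ((43 - 146)/(-28 + (42 - 1*(-1))))*(2 - 1/4*(-5)) = (-103/(-28 + (42 + 1)))*(2 + 5/4) = (-103/(-28 + 43))*(13/4) = (-103/15)*(13/4) = ((1/15)*(-103))*(13/4) = -103/15*13/4 = -1339/60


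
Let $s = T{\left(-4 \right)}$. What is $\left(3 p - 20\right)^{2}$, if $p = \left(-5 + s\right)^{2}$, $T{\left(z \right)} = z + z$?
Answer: $237169$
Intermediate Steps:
$T{\left(z \right)} = 2 z$
$s = -8$ ($s = 2 \left(-4\right) = -8$)
$p = 169$ ($p = \left(-5 - 8\right)^{2} = \left(-13\right)^{2} = 169$)
$\left(3 p - 20\right)^{2} = \left(3 \cdot 169 - 20\right)^{2} = \left(507 - 20\right)^{2} = 487^{2} = 237169$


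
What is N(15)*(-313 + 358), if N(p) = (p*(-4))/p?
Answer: -180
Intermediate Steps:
N(p) = -4 (N(p) = (-4*p)/p = -4)
N(15)*(-313 + 358) = -4*(-313 + 358) = -4*45 = -180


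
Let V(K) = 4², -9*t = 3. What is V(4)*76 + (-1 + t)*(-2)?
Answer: 3656/3 ≈ 1218.7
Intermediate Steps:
t = -⅓ (t = -⅑*3 = -⅓ ≈ -0.33333)
V(K) = 16
V(4)*76 + (-1 + t)*(-2) = 16*76 + (-1 - ⅓)*(-2) = 1216 - 4/3*(-2) = 1216 + 8/3 = 3656/3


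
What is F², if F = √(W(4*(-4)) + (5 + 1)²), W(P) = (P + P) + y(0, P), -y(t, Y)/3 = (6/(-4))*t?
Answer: 4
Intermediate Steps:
y(t, Y) = 9*t/2 (y(t, Y) = -3*6/(-4)*t = -3*6*(-¼)*t = -(-9)*t/2 = 9*t/2)
W(P) = 2*P (W(P) = (P + P) + (9/2)*0 = 2*P + 0 = 2*P)
F = 2 (F = √(2*(4*(-4)) + (5 + 1)²) = √(2*(-16) + 6²) = √(-32 + 36) = √4 = 2)
F² = 2² = 4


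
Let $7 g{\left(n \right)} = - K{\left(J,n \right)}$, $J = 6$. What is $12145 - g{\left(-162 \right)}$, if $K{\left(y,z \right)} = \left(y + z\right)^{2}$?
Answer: $\frac{109351}{7} \approx 15622.0$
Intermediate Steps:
$g{\left(n \right)} = - \frac{\left(6 + n\right)^{2}}{7}$ ($g{\left(n \right)} = \frac{\left(-1\right) \left(6 + n\right)^{2}}{7} = - \frac{\left(6 + n\right)^{2}}{7}$)
$12145 - g{\left(-162 \right)} = 12145 - - \frac{\left(6 - 162\right)^{2}}{7} = 12145 - - \frac{\left(-156\right)^{2}}{7} = 12145 - \left(- \frac{1}{7}\right) 24336 = 12145 - - \frac{24336}{7} = 12145 + \frac{24336}{7} = \frac{109351}{7}$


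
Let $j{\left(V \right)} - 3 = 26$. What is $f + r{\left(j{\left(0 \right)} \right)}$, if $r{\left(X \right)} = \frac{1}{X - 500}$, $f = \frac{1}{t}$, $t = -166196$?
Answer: $- \frac{166667}{78278316} \approx -0.0021292$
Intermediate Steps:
$j{\left(V \right)} = 29$ ($j{\left(V \right)} = 3 + 26 = 29$)
$f = - \frac{1}{166196}$ ($f = \frac{1}{-166196} = - \frac{1}{166196} \approx -6.017 \cdot 10^{-6}$)
$r{\left(X \right)} = \frac{1}{-500 + X}$
$f + r{\left(j{\left(0 \right)} \right)} = - \frac{1}{166196} + \frac{1}{-500 + 29} = - \frac{1}{166196} + \frac{1}{-471} = - \frac{1}{166196} - \frac{1}{471} = - \frac{166667}{78278316}$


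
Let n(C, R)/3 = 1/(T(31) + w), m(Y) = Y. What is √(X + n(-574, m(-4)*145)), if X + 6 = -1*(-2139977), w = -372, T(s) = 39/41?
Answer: 10*√550294417959/5071 ≈ 1462.9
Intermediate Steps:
T(s) = 39/41 (T(s) = 39*(1/41) = 39/41)
X = 2139971 (X = -6 - 1*(-2139977) = -6 + 2139977 = 2139971)
n(C, R) = -41/5071 (n(C, R) = 3/(39/41 - 372) = 3/(-15213/41) = 3*(-41/15213) = -41/5071)
√(X + n(-574, m(-4)*145)) = √(2139971 - 41/5071) = √(10851792900/5071) = 10*√550294417959/5071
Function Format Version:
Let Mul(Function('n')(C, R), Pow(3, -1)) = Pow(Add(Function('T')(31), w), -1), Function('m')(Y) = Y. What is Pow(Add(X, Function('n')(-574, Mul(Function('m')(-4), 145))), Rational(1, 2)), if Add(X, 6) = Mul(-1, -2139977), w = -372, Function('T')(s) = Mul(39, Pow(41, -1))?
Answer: Mul(Rational(10, 5071), Pow(550294417959, Rational(1, 2))) ≈ 1462.9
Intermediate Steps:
Function('T')(s) = Rational(39, 41) (Function('T')(s) = Mul(39, Rational(1, 41)) = Rational(39, 41))
X = 2139971 (X = Add(-6, Mul(-1, -2139977)) = Add(-6, 2139977) = 2139971)
Function('n')(C, R) = Rational(-41, 5071) (Function('n')(C, R) = Mul(3, Pow(Add(Rational(39, 41), -372), -1)) = Mul(3, Pow(Rational(-15213, 41), -1)) = Mul(3, Rational(-41, 15213)) = Rational(-41, 5071))
Pow(Add(X, Function('n')(-574, Mul(Function('m')(-4), 145))), Rational(1, 2)) = Pow(Add(2139971, Rational(-41, 5071)), Rational(1, 2)) = Pow(Rational(10851792900, 5071), Rational(1, 2)) = Mul(Rational(10, 5071), Pow(550294417959, Rational(1, 2)))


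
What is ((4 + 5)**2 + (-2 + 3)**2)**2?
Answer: 6724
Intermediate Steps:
((4 + 5)**2 + (-2 + 3)**2)**2 = (9**2 + 1**2)**2 = (81 + 1)**2 = 82**2 = 6724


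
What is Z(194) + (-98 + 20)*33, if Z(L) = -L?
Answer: -2768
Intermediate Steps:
Z(194) + (-98 + 20)*33 = -1*194 + (-98 + 20)*33 = -194 - 78*33 = -194 - 2574 = -2768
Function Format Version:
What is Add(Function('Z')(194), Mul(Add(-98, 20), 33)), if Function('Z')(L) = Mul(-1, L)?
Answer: -2768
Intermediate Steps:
Add(Function('Z')(194), Mul(Add(-98, 20), 33)) = Add(Mul(-1, 194), Mul(Add(-98, 20), 33)) = Add(-194, Mul(-78, 33)) = Add(-194, -2574) = -2768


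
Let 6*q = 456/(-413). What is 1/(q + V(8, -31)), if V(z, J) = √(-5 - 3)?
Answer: -7847/342582 - 170569*I*√2/685164 ≈ -0.022905 - 0.35206*I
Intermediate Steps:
V(z, J) = 2*I*√2 (V(z, J) = √(-8) = 2*I*√2)
q = -76/413 (q = (456/(-413))/6 = (456*(-1/413))/6 = (⅙)*(-456/413) = -76/413 ≈ -0.18402)
1/(q + V(8, -31)) = 1/(-76/413 + 2*I*√2)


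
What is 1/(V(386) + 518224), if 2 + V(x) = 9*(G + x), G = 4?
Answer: 1/521732 ≈ 1.9167e-6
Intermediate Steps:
V(x) = 34 + 9*x (V(x) = -2 + 9*(4 + x) = -2 + (36 + 9*x) = 34 + 9*x)
1/(V(386) + 518224) = 1/((34 + 9*386) + 518224) = 1/((34 + 3474) + 518224) = 1/(3508 + 518224) = 1/521732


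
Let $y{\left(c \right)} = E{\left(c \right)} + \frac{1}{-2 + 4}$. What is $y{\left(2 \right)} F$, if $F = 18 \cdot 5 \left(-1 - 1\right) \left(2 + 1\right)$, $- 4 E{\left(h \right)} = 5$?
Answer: $405$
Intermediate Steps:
$E{\left(h \right)} = - \frac{5}{4}$ ($E{\left(h \right)} = \left(- \frac{1}{4}\right) 5 = - \frac{5}{4}$)
$y{\left(c \right)} = - \frac{3}{4}$ ($y{\left(c \right)} = - \frac{5}{4} + \frac{1}{-2 + 4} = - \frac{5}{4} + \frac{1}{2} = - \frac{3}{4}$)
$F = -540$ ($F = 18 \cdot 5 \left(\left(-2\right) 3\right) = 18 \cdot 5 \left(-6\right) = 18 \left(-30\right) = -540$)
$y{\left(2 \right)} F = \left(- \frac{3}{4}\right) \left(-540\right) = 405$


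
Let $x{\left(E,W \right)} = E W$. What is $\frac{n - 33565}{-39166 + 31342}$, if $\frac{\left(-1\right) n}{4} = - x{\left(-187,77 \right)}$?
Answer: $\frac{30387}{2608} \approx 11.651$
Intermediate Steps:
$n = -57596$ ($n = - 4 \left(- \left(-187\right) 77\right) = - 4 \left(\left(-1\right) \left(-14399\right)\right) = \left(-4\right) 14399 = -57596$)
$\frac{n - 33565}{-39166 + 31342} = \frac{-57596 - 33565}{-39166 + 31342} = - \frac{91161}{-7824} = \left(-91161\right) \left(- \frac{1}{7824}\right) = \frac{30387}{2608}$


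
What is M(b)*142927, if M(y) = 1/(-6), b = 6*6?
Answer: -142927/6 ≈ -23821.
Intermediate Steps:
b = 36
M(y) = -⅙
M(b)*142927 = -⅙*142927 = -142927/6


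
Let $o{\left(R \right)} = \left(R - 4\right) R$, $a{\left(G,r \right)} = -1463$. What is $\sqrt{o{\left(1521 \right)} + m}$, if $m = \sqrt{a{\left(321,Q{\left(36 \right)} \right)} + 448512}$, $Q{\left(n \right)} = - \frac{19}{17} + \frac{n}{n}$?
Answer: $\sqrt{2307357 + \sqrt{447049}} \approx 1519.2$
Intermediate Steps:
$Q{\left(n \right)} = - \frac{2}{17}$ ($Q{\left(n \right)} = \left(-19\right) \frac{1}{17} + 1 = - \frac{19}{17} + 1 = - \frac{2}{17}$)
$o{\left(R \right)} = R \left(-4 + R\right)$ ($o{\left(R \right)} = \left(-4 + R\right) R = R \left(-4 + R\right)$)
$m = \sqrt{447049}$ ($m = \sqrt{-1463 + 448512} = \sqrt{447049} \approx 668.62$)
$\sqrt{o{\left(1521 \right)} + m} = \sqrt{1521 \left(-4 + 1521\right) + \sqrt{447049}} = \sqrt{1521 \cdot 1517 + \sqrt{447049}} = \sqrt{2307357 + \sqrt{447049}}$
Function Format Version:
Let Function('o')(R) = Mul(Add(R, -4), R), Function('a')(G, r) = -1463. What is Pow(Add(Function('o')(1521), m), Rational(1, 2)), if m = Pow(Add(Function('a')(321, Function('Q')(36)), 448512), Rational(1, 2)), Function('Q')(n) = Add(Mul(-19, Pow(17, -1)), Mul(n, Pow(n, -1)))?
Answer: Pow(Add(2307357, Pow(447049, Rational(1, 2))), Rational(1, 2)) ≈ 1519.2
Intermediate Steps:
Function('Q')(n) = Rational(-2, 17) (Function('Q')(n) = Add(Mul(-19, Rational(1, 17)), 1) = Add(Rational(-19, 17), 1) = Rational(-2, 17))
Function('o')(R) = Mul(R, Add(-4, R)) (Function('o')(R) = Mul(Add(-4, R), R) = Mul(R, Add(-4, R)))
m = Pow(447049, Rational(1, 2)) (m = Pow(Add(-1463, 448512), Rational(1, 2)) = Pow(447049, Rational(1, 2)) ≈ 668.62)
Pow(Add(Function('o')(1521), m), Rational(1, 2)) = Pow(Add(Mul(1521, Add(-4, 1521)), Pow(447049, Rational(1, 2))), Rational(1, 2)) = Pow(Add(Mul(1521, 1517), Pow(447049, Rational(1, 2))), Rational(1, 2)) = Pow(Add(2307357, Pow(447049, Rational(1, 2))), Rational(1, 2))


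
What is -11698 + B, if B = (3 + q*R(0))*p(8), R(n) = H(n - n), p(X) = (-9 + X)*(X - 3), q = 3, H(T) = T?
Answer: -11713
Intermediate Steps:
p(X) = (-9 + X)*(-3 + X)
R(n) = 0 (R(n) = n - n = 0)
B = -15 (B = (3 + 3*0)*(27 + 8**2 - 12*8) = (3 + 0)*(27 + 64 - 96) = 3*(-5) = -15)
-11698 + B = -11698 - 15 = -11713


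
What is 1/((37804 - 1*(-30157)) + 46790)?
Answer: 1/114751 ≈ 8.7145e-6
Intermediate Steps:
1/((37804 - 1*(-30157)) + 46790) = 1/((37804 + 30157) + 46790) = 1/(67961 + 46790) = 1/114751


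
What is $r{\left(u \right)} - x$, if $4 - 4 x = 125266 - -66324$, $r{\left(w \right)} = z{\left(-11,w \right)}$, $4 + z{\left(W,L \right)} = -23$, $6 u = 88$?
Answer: $\frac{95739}{2} \approx 47870.0$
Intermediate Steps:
$u = \frac{44}{3}$ ($u = \frac{1}{6} \cdot 88 = \frac{44}{3} \approx 14.667$)
$z{\left(W,L \right)} = -27$ ($z{\left(W,L \right)} = -4 - 23 = -27$)
$r{\left(w \right)} = -27$
$x = - \frac{95793}{2}$ ($x = 1 - \frac{125266 - -66324}{4} = 1 - \frac{125266 + 66324}{4} = 1 - \frac{95795}{2} = - \frac{95793}{2} \approx -47897.0$)
$r{\left(u \right)} - x = -27 - - \frac{95793}{2} = -27 + \frac{95793}{2} = \frac{95739}{2}$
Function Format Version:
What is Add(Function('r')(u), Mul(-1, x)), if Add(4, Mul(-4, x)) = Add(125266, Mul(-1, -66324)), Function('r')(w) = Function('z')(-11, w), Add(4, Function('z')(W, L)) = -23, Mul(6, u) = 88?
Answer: Rational(95739, 2) ≈ 47870.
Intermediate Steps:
u = Rational(44, 3) (u = Mul(Rational(1, 6), 88) = Rational(44, 3) ≈ 14.667)
Function('z')(W, L) = -27 (Function('z')(W, L) = Add(-4, -23) = -27)
Function('r')(w) = -27
x = Rational(-95793, 2) (x = Add(1, Mul(Rational(-1, 4), Add(125266, Mul(-1, -66324)))) = Add(1, Mul(Rational(-1, 4), Add(125266, 66324))) = Add(1, Mul(Rational(-1, 4), 191590)) = Add(1, Rational(-95795, 2)) = Rational(-95793, 2) ≈ -47897.)
Add(Function('r')(u), Mul(-1, x)) = Add(-27, Mul(-1, Rational(-95793, 2))) = Add(-27, Rational(95793, 2)) = Rational(95739, 2)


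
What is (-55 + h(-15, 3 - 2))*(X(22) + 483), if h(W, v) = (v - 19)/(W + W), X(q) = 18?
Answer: -136272/5 ≈ -27254.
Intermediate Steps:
h(W, v) = (-19 + v)/(2*W) (h(W, v) = (-19 + v)/((2*W)) = (-19 + v)*(1/(2*W)) = (-19 + v)/(2*W))
(-55 + h(-15, 3 - 2))*(X(22) + 483) = (-55 + (1/2)*(-19 + (3 - 2))/(-15))*(18 + 483) = (-55 + (1/2)*(-1/15)*(-19 + 1))*501 = (-55 + (1/2)*(-1/15)*(-18))*501 = (-55 + 3/5)*501 = -272/5*501 = -136272/5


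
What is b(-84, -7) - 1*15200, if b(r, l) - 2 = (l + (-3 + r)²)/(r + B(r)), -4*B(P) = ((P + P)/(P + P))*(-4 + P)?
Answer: -474919/31 ≈ -15320.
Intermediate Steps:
B(P) = 1 - P/4 (B(P) = -(P + P)/(P + P)*(-4 + P)/4 = -(2*P)/((2*P))*(-4 + P)/4 = -(2*P)*(1/(2*P))*(-4 + P)/4 = -(-4 + P)/4 = 1 - P/4)
b(r, l) = 2 + (l + (-3 + r)²)/(1 + 3*r/4) (b(r, l) = 2 + (l + (-3 + r)²)/(r + (1 - r/4)) = 2 + (l + (-3 + r)²)/(1 + 3*r/4))
b(-84, -7) - 1*15200 = 2*(22 - 9*(-84) + 2*(-7) + 2*(-84)²)/(4 + 3*(-84)) - 1*15200 = 2*(22 + 756 - 14 + 2*7056)/(4 - 252) - 15200 = 2*(22 + 756 - 14 + 14112)/(-248) - 15200 = 2*(-1/248)*14876 - 15200 = -3719/31 - 15200 = -474919/31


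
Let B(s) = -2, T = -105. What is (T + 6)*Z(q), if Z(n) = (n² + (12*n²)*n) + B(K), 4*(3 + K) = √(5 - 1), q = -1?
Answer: 1287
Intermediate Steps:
K = -5/2 (K = -3 + √(5 - 1)/4 = -3 + √4/4 = -3 + (¼)*2 = -3 + ½ = -5/2 ≈ -2.5000)
Z(n) = -2 + n² + 12*n³ (Z(n) = (n² + (12*n²)*n) - 2 = (n² + 12*n³) - 2 = -2 + n² + 12*n³)
(T + 6)*Z(q) = (-105 + 6)*(-2 + (-1)² + 12*(-1)³) = -99*(-2 + 1 + 12*(-1)) = -99*(-2 + 1 - 12) = -99*(-13) = 1287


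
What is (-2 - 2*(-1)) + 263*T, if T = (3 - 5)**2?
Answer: 1052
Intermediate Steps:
T = 4 (T = (-2)**2 = 4)
(-2 - 2*(-1)) + 263*T = (-2 - 2*(-1)) + 263*4 = (-2 + 2) + 1052 = 0 + 1052 = 1052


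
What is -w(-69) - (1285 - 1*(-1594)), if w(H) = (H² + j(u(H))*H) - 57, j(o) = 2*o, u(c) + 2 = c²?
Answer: 649159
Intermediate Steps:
u(c) = -2 + c²
w(H) = -57 + H² + H*(-4 + 2*H²) (w(H) = (H² + (2*(-2 + H²))*H) - 57 = (H² + (-4 + 2*H²)*H) - 57 = (H² + H*(-4 + 2*H²)) - 57 = -57 + H² + H*(-4 + 2*H²))
-w(-69) - (1285 - 1*(-1594)) = -(-57 + (-69)² + 2*(-69)*(-2 + (-69)²)) - (1285 - 1*(-1594)) = -(-57 + 4761 + 2*(-69)*(-2 + 4761)) - (1285 + 1594) = -(-57 + 4761 + 2*(-69)*4759) - 1*2879 = -(-57 + 4761 - 656742) - 2879 = -1*(-652038) - 2879 = 652038 - 2879 = 649159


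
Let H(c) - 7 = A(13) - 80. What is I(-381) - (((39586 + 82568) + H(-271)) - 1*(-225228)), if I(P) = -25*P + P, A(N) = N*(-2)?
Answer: -338139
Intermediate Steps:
A(N) = -2*N
I(P) = -24*P
H(c) = -99 (H(c) = 7 + (-2*13 - 80) = 7 + (-26 - 80) = 7 - 106 = -99)
I(-381) - (((39586 + 82568) + H(-271)) - 1*(-225228)) = -24*(-381) - (((39586 + 82568) - 99) - 1*(-225228)) = 9144 - ((122154 - 99) + 225228) = 9144 - (122055 + 225228) = 9144 - 1*347283 = 9144 - 347283 = -338139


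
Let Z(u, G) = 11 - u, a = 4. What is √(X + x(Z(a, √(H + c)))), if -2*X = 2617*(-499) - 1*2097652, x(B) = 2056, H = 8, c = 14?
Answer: √6815294/2 ≈ 1305.3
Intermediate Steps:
X = 3403535/2 (X = -(2617*(-499) - 1*2097652)/2 = -(-1305883 - 2097652)/2 = -½*(-3403535) = 3403535/2 ≈ 1.7018e+6)
√(X + x(Z(a, √(H + c)))) = √(3403535/2 + 2056) = √(3407647/2) = √6815294/2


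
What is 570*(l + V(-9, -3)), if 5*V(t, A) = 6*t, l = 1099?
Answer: 620274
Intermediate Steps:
V(t, A) = 6*t/5 (V(t, A) = (6*t)/5 = 6*t/5)
570*(l + V(-9, -3)) = 570*(1099 + (6/5)*(-9)) = 570*(1099 - 54/5) = 570*(5441/5) = 620274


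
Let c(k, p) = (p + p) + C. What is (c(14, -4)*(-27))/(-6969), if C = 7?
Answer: -9/2323 ≈ -0.0038743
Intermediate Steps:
c(k, p) = 7 + 2*p (c(k, p) = (p + p) + 7 = 2*p + 7 = 7 + 2*p)
(c(14, -4)*(-27))/(-6969) = ((7 + 2*(-4))*(-27))/(-6969) = ((7 - 8)*(-27))*(-1/6969) = -1*(-27)*(-1/6969) = 27*(-1/6969) = -9/2323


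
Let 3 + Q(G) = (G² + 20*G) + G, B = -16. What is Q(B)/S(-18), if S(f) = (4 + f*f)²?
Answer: -83/107584 ≈ -0.00077149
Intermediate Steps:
S(f) = (4 + f²)²
Q(G) = -3 + G² + 21*G (Q(G) = -3 + ((G² + 20*G) + G) = -3 + (G² + 21*G) = -3 + G² + 21*G)
Q(B)/S(-18) = (-3 + (-16)² + 21*(-16))/((4 + (-18)²)²) = (-3 + 256 - 336)/((4 + 324)²) = -83/(328²) = -83/107584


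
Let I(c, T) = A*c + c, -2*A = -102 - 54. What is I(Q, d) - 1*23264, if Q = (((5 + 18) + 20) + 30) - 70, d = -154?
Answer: -23027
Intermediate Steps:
A = 78 (A = -(-102 - 54)/2 = -½*(-156) = 78)
Q = 3 (Q = ((23 + 20) + 30) - 70 = (43 + 30) - 70 = 73 - 70 = 3)
I(c, T) = 79*c (I(c, T) = 78*c + c = 79*c)
I(Q, d) - 1*23264 = 79*3 - 1*23264 = 237 - 23264 = -23027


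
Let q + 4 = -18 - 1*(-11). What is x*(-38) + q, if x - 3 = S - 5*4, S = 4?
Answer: 483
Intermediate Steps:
q = -11 (q = -4 + (-18 - 1*(-11)) = -4 + (-18 + 11) = -4 - 7 = -11)
x = -13 (x = 3 + (4 - 5*4) = 3 + (4 - 20) = 3 - 16 = -13)
x*(-38) + q = -13*(-38) - 11 = 494 - 11 = 483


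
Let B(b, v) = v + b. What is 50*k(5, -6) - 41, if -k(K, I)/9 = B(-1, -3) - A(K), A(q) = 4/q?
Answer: 2119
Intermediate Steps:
B(b, v) = b + v
k(K, I) = 36 + 36/K (k(K, I) = -9*((-1 - 3) - 4/K) = -9*(-4 - 4/K) = 36 + 36/K)
50*k(5, -6) - 41 = 50*(36 + 36/5) - 41 = 50*(216/5) - 41 = 2160 - 41 = 2119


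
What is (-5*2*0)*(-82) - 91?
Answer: -91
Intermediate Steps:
(-5*2*0)*(-82) - 91 = -10*0*(-82) - 91 = 0*(-82) - 91 = 0 - 91 = -91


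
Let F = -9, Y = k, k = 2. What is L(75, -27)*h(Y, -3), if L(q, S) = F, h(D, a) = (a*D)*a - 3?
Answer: -135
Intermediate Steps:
Y = 2
h(D, a) = -3 + D*a² (h(D, a) = (D*a)*a - 3 = D*a² - 3 = -3 + D*a²)
L(q, S) = -9
L(75, -27)*h(Y, -3) = -9*(-3 + 2*(-3)²) = -9*(-3 + 2*9) = -9*(-3 + 18) = -9*15 = -135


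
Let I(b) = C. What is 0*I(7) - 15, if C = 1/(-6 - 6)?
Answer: -15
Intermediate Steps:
C = -1/12 (C = 1/(-12) = -1/12 ≈ -0.083333)
I(b) = -1/12
0*I(7) - 15 = 0*(-1/12) - 15 = 0 - 15 = -15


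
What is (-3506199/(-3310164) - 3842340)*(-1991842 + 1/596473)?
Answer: 1678990926927678050645185/219380383508 ≈ 7.6533e+12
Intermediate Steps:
(-3506199/(-3310164) - 3842340)*(-1991842 + 1/596473) = (-3506199*(-1/3310164) - 3842340)*(-1991842 + 1/596473) = (1168733/1103388 - 3842340)*(-1188079973265/596473) = -4239590679187/1103388*(-1188079973265/596473) = 1678990926927678050645185/219380383508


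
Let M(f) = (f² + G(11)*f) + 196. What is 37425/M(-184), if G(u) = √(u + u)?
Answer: 106199675/96566156 + 286925*√22/48283078 ≈ 1.1276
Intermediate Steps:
G(u) = √2*√u (G(u) = √(2*u) = √2*√u)
M(f) = 196 + f² + f*√22 (M(f) = (f² + (√2*√11)*f) + 196 = (f² + √22*f) + 196 = (f² + f*√22) + 196 = 196 + f² + f*√22)
37425/M(-184) = 37425/(196 + (-184)² - 184*√22) = 37425/(196 + 33856 - 184*√22) = 37425/(34052 - 184*√22)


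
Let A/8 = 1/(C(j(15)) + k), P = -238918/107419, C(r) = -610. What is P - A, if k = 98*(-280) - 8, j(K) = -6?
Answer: -3351350946/1506981151 ≈ -2.2239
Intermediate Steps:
k = -27448 (k = -27440 - 8 = -27448)
P = -238918/107419 (P = -238918*1/107419 = -238918/107419 ≈ -2.2242)
A = -4/14029 (A = 8/(-610 - 27448) = 8/(-28058) = 8*(-1/28058) = -4/14029 ≈ -0.00028512)
P - A = -238918/107419 - 1*(-4/14029) = -238918/107419 + 4/14029 = -3351350946/1506981151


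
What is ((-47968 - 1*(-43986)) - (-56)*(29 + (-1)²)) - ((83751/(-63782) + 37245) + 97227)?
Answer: -8723635517/63782 ≈ -1.3677e+5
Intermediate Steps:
((-47968 - 1*(-43986)) - (-56)*(29 + (-1)²)) - ((83751/(-63782) + 37245) + 97227) = ((-47968 + 43986) - (-56)*(29 + 1)) - ((83751*(-1/63782) + 37245) + 97227) = (-3982 - (-56)*30) - ((-83751/63782 + 37245) + 97227) = (-3982 - 1*(-1680)) - (2375476839/63782 + 97227) = (-3982 + 1680) - 1*8576809353/63782 = -2302 - 8576809353/63782 = -8723635517/63782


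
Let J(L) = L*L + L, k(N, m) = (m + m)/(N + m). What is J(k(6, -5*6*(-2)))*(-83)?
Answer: -51460/121 ≈ -425.29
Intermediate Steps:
k(N, m) = 2*m/(N + m) (k(N, m) = (2*m)/(N + m) = 2*m/(N + m))
J(L) = L + L² (J(L) = L² + L = L + L²)
J(k(6, -5*6*(-2)))*(-83) = ((2*(-5*6*(-2))/(6 - 5*6*(-2)))*(1 + 2*(-5*6*(-2))/(6 - 5*6*(-2))))*(-83) = ((2*(-30*(-2))/(6 - 30*(-2)))*(1 + 2*(-30*(-2))/(6 - 30*(-2))))*(-83) = ((2*60/(6 + 60))*(1 + 2*60/(6 + 60)))*(-83) = ((2*60/66)*(1 + 2*60/66))*(-83) = ((2*60*(1/66))*(1 + 2*60*(1/66)))*(-83) = (20*(1 + 20/11)/11)*(-83) = ((20/11)*(31/11))*(-83) = (620/121)*(-83) = -51460/121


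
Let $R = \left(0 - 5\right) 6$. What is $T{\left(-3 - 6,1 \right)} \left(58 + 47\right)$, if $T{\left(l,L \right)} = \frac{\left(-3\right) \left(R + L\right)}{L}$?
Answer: $9135$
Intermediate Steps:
$R = -30$ ($R = \left(-5\right) 6 = -30$)
$T{\left(l,L \right)} = \frac{90 - 3 L}{L}$ ($T{\left(l,L \right)} = \frac{\left(-3\right) \left(-30 + L\right)}{L} = \frac{90 - 3 L}{L}$)
$T{\left(-3 - 6,1 \right)} \left(58 + 47\right) = \left(-3 + \frac{90}{1}\right) \left(58 + 47\right) = \left(-3 + 90 \cdot 1\right) 105 = \left(-3 + 90\right) 105 = 87 \cdot 105 = 9135$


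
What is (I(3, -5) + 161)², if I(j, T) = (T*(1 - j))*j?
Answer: 36481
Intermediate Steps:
I(j, T) = T*j*(1 - j)
(I(3, -5) + 161)² = (-5*3*(1 - 1*3) + 161)² = (-5*3*(1 - 3) + 161)² = (-5*3*(-2) + 161)² = (30 + 161)² = 191² = 36481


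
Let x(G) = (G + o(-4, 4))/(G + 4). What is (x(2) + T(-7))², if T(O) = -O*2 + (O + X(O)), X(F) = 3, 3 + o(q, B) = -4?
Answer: 3025/36 ≈ 84.028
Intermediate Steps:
o(q, B) = -7 (o(q, B) = -3 - 4 = -7)
x(G) = (-7 + G)/(4 + G) (x(G) = (G - 7)/(G + 4) = (-7 + G)/(4 + G))
T(O) = 3 - O (T(O) = -O*2 + (O + 3) = -2*O + (3 + O) = 3 - O)
(x(2) + T(-7))² = ((-7 + 2)/(4 + 2) + (3 - 1*(-7)))² = (-5/6 + (3 + 7))² = ((⅙)*(-5) + 10)² = (-⅚ + 10)² = (55/6)² = 3025/36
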